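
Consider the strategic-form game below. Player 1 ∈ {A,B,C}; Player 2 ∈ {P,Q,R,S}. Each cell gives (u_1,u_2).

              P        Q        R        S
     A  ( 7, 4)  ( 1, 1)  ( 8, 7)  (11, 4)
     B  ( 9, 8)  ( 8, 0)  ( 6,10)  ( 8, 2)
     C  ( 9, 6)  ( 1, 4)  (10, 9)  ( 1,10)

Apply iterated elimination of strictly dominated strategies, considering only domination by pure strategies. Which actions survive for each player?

P2 drop P (R beats it: A:7>4 B:10>8 C:9>6)
P2 drop Q (R beats it: A:7>1 B:10>0 C:9>4)
P1 drop B (A beats it: R:8>6 S:11>8)
P1→{A,C} P2→{R,S}

IESDS → P1:{A,C} P2:{R,S}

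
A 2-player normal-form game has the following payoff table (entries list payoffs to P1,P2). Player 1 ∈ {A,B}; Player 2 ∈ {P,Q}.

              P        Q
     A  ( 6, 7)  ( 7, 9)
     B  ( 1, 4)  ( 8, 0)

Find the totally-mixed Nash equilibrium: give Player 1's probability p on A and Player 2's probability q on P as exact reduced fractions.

p=2/3, q=1/6

P1 indiff ⇒ q·6+(1-q)·7 = q·1+(1-q)·8 ⇒ q(5) = (1-q)(1) ⇒ q = 1/6
P2 indiff ⇒ p·7+(1-p)·4 = p·9+(1-p)·0 ⇒ p(-2) = (1-p)(-4) ⇒ p = 2/3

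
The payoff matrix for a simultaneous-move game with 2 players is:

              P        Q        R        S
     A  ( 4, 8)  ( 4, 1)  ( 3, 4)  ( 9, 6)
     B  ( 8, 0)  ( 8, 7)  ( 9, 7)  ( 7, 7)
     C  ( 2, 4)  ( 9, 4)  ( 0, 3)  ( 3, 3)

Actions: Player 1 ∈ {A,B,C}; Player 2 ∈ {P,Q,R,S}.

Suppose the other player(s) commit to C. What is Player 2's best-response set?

u_2(P vs C) = 4
u_2(Q vs C) = 4
u_2(R vs C) = 3
u_2(S vs C) = 3
max payoff 4 at {P,Q}

BR_2 = {P,Q}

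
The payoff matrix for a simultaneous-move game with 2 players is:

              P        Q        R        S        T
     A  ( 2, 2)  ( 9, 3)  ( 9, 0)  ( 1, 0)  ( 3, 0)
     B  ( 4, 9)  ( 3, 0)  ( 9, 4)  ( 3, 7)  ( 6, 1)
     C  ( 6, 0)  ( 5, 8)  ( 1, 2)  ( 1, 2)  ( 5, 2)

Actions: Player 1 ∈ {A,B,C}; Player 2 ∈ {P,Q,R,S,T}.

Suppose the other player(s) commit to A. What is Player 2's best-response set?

u_2(P vs A) = 2
u_2(Q vs A) = 3
u_2(R vs A) = 0
u_2(S vs A) = 0
u_2(T vs A) = 0
max payoff 3 at {Q}

P2 best: {Q}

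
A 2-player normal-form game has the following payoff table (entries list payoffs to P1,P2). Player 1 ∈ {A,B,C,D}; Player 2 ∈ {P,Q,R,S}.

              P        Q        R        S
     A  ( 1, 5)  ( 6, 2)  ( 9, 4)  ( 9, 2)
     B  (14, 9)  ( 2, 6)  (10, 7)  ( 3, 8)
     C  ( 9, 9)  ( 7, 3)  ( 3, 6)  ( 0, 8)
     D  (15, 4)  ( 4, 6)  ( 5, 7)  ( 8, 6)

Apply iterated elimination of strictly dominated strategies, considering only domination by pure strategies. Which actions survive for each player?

P2 drop Q (R beats it: A:4>2 B:7>6 C:6>3 D:7>6)
P1 drop C (B beats it: P:14>9 R:10>3 S:3>0)
P1→{A,B,D} P2→{P,R,S}

Survivors P1:{A,B,D} P2:{P,R,S}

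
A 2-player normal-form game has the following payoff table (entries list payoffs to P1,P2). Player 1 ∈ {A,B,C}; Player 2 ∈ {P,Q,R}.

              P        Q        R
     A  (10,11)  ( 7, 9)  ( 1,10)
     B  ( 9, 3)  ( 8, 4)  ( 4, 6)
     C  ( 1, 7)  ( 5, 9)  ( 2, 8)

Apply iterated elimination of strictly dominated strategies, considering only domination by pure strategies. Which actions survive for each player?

P1 drop C (B beats it: P:9>1 Q:8>5 R:4>2)
P2 drop Q (R beats it: A:10>9 B:6>4)
P1→{A,B} P2→{P,R}

Survivors P1:{A,B} P2:{P,R}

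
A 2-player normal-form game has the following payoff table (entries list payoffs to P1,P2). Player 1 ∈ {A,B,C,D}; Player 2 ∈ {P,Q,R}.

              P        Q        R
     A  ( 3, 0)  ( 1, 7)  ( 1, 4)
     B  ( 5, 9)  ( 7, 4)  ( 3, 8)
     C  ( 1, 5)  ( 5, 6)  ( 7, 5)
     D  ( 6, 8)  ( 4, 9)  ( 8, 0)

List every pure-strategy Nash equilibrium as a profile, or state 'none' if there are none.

PSNE: ∅

(A,P): not NE [P1→D gives 6>3; P2→Q gives 7>0]
(A,Q): not NE [P1→B gives 7>1]
(A,R): not NE [P1→D gives 8>1; P2→Q gives 7>4]
(B,P): not NE [P1→D gives 6>5]
(B,Q): not NE [P2→P gives 9>4]
(B,R): not NE [P1→D gives 8>3; P2→P gives 9>8]
(C,P): not NE [P1→D gives 6>1; P2→Q gives 6>5]
(C,Q): not NE [P1→B gives 7>5]
(C,R): not NE [P1→D gives 8>7; P2→Q gives 6>5]
(D,P): not NE [P2→Q gives 9>8]
(D,Q): not NE [P1→B gives 7>4]
(D,R): not NE [P2→Q gives 9>0]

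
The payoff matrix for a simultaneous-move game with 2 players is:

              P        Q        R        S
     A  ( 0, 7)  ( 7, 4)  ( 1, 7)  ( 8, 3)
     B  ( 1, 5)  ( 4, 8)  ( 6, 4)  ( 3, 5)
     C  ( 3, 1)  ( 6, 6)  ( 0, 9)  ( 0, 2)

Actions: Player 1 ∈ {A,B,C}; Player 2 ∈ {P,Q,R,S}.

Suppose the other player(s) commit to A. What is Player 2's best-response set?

u_2(P vs A) = 7
u_2(Q vs A) = 4
u_2(R vs A) = 7
u_2(S vs A) = 3
max payoff 7 at {P,R}

argmax u_2 = {P,R}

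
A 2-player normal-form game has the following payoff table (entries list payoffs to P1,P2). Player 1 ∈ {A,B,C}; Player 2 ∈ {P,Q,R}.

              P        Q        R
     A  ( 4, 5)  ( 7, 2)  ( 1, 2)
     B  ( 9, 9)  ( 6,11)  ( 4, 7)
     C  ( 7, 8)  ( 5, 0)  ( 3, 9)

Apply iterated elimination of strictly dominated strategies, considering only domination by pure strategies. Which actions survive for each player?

IESDS → P1:{A,B} P2:{P,Q}

P1 drop C (B beats it: P:9>7 Q:6>5 R:4>3)
P2 drop R (P beats it: A:5>2 B:9>7)
P1→{A,B} P2→{P,Q}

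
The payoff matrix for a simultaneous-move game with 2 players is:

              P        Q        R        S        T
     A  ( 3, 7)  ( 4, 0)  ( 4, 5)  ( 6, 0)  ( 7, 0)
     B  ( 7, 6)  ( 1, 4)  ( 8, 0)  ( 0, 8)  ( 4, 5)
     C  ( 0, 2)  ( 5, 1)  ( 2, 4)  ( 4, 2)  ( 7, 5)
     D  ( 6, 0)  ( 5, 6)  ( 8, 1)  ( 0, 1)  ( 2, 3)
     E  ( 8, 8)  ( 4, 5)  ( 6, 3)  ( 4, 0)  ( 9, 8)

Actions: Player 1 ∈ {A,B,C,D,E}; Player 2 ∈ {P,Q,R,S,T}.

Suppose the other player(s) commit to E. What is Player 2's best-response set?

BR_2 = {P,T}

u_2(P vs E) = 8
u_2(Q vs E) = 5
u_2(R vs E) = 3
u_2(S vs E) = 0
u_2(T vs E) = 8
max payoff 8 at {P,T}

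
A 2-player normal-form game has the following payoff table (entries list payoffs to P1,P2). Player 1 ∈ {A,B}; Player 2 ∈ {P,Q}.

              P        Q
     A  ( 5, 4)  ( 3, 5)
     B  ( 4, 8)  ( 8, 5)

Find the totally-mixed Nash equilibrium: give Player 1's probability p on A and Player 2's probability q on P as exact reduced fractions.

P1 mixes 3/4 on A; P2 mixes 5/6 on P

P1 indiff ⇒ q·5+(1-q)·3 = q·4+(1-q)·8 ⇒ q(1) = (1-q)(5) ⇒ q = 5/6
P2 indiff ⇒ p·4+(1-p)·8 = p·5+(1-p)·5 ⇒ p(-1) = (1-p)(-3) ⇒ p = 3/4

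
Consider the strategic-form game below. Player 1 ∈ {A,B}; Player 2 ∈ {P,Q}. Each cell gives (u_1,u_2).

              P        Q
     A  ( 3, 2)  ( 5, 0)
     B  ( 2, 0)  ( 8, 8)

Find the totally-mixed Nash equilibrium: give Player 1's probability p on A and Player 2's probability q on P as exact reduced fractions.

(p,q) = (4/5, 3/4)

P1 indiff ⇒ q·3+(1-q)·5 = q·2+(1-q)·8 ⇒ q(1) = (1-q)(3) ⇒ q = 3/4
P2 indiff ⇒ p·2+(1-p)·0 = p·0+(1-p)·8 ⇒ p(2) = (1-p)(8) ⇒ p = 4/5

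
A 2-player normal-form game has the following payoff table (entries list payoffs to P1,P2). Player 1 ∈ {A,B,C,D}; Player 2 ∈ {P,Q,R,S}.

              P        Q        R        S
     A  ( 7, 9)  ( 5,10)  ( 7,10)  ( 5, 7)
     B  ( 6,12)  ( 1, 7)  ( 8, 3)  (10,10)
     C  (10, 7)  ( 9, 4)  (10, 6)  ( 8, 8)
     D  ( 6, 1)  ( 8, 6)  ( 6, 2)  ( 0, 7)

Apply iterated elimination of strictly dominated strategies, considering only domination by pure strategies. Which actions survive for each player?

P1 drop A (C beats it: P:10>7 Q:9>5 R:10>7 S:8>5)
P1 drop D (C beats it: P:10>6 Q:9>8 R:10>6 S:8>0)
P2 drop Q (P beats it: B:12>7 C:7>4)
P2 drop R (P beats it: B:12>3 C:7>6)
P1→{B,C} P2→{P,S}

IESDS → P1:{B,C} P2:{P,S}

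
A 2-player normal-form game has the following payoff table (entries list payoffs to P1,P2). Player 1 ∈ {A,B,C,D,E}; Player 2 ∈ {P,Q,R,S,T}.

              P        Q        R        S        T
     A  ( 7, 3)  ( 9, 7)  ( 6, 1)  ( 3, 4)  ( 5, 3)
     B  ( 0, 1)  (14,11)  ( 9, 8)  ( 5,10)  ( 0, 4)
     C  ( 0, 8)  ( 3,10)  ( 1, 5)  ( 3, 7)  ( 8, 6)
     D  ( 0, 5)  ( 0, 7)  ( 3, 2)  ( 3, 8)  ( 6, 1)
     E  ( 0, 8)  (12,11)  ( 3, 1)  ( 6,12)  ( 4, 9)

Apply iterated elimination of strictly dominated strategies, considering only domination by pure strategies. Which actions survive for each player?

Survivors P1:{B,E} P2:{Q,S}

P2 drop P (Q beats it: A:7>3 B:11>1 C:10>8 D:7>5 E:11>8)
P2 drop R (Q beats it: A:7>1 B:11>8 C:10>5 D:7>2 E:11>1)
P2 drop T (Q beats it: A:7>3 B:11>4 C:10>6 D:7>1 E:11>9)
P1 drop A (B beats it: Q:14>9 S:5>3)
P1 drop C (B beats it: Q:14>3 S:5>3)
P1 drop D (B beats it: Q:14>0 S:5>3)
P1→{B,E} P2→{Q,S}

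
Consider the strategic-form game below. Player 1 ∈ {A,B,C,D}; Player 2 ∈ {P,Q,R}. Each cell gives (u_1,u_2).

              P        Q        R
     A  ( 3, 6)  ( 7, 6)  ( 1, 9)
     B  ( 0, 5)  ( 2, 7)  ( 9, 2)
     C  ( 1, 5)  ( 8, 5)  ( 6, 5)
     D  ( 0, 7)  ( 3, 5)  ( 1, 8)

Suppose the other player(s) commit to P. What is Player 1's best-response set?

argmax u_1 = {A}

u_1(A vs P) = 3
u_1(B vs P) = 0
u_1(C vs P) = 1
u_1(D vs P) = 0
max payoff 3 at {A}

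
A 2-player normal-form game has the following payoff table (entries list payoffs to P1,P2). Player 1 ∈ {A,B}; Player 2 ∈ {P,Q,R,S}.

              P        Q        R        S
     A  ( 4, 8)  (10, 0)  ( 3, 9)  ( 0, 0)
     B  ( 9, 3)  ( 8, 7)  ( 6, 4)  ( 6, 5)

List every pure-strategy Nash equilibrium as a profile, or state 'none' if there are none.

(A,P): not NE [P1→B gives 9>4; P2→R gives 9>8]
(A,Q): not NE [P2→R gives 9>0]
(A,R): not NE [P1→B gives 6>3]
(A,S): not NE [P1→B gives 6>0; P2→R gives 9>0]
(B,P): not NE [P2→Q gives 7>3]
(B,Q): not NE [P1→A gives 10>8]
(B,R): not NE [P2→Q gives 7>4]
(B,S): not NE [P2→Q gives 7>5]

PSNE: ∅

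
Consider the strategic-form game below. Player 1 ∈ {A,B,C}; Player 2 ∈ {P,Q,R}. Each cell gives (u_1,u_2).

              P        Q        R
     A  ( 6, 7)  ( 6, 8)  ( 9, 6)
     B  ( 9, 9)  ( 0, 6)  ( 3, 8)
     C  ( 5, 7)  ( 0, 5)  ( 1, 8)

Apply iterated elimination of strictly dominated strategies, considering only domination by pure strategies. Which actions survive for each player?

Remaining: P1:{A,B} P2:{P,Q}

P1 drop C (A beats it: P:6>5 Q:6>0 R:9>1)
P2 drop R (P beats it: A:7>6 B:9>8)
P1→{A,B} P2→{P,Q}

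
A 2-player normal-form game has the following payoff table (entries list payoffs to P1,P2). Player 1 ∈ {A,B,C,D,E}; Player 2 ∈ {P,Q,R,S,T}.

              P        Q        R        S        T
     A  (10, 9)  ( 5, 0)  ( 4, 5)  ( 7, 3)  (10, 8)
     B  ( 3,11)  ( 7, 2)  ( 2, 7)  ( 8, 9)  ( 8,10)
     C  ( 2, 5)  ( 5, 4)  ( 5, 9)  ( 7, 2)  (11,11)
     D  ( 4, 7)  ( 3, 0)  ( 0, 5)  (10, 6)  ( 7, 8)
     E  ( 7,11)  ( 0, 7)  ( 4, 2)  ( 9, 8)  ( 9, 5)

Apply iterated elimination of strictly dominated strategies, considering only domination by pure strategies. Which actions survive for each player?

Survivors P1:{A,C} P2:{P,T}

P2 drop Q (P beats it: A:9>0 B:11>2 C:5>4 D:7>0 E:11>7)
P1 drop B (E beats it: P:7>3 R:4>2 S:9>8 T:9>8)
P2 drop R (T beats it: A:8>5 C:11>9 D:8>5 E:5>2)
P2 drop S (P beats it: A:9>3 C:5>2 D:7>6 E:11>8)
P1 drop D (A beats it: P:10>4 T:10>7)
P1 drop E (A beats it: P:10>7 T:10>9)
P1→{A,C} P2→{P,T}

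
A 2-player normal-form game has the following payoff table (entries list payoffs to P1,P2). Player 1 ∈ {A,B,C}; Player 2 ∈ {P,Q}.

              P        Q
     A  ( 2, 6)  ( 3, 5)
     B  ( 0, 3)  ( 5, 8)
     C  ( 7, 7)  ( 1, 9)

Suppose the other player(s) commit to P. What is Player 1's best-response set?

u_1(A vs P) = 2
u_1(B vs P) = 0
u_1(C vs P) = 7
max payoff 7 at {C}

argmax u_1 = {C}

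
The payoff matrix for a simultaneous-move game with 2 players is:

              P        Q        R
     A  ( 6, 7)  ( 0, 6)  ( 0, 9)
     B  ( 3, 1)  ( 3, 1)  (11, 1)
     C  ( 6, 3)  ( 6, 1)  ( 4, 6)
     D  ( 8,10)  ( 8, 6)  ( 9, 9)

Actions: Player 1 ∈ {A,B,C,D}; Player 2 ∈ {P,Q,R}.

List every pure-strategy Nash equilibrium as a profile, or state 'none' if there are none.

(A,P): not NE [P1→D gives 8>6; P2→R gives 9>7]
(A,Q): not NE [P1→D gives 8>0; P2→R gives 9>6]
(A,R): not NE [P1→B gives 11>0]
(B,P): not NE [P1→D gives 8>3]
(B,Q): not NE [P1→D gives 8>3]
(B,R): NE
(C,P): not NE [P1→D gives 8>6; P2→R gives 6>3]
(C,Q): not NE [P1→D gives 8>6; P2→R gives 6>1]
(C,R): not NE [P1→B gives 11>4]
(D,P): NE
(D,Q): not NE [P2→P gives 10>6]
(D,R): not NE [P1→B gives 11>9; P2→P gives 10>9]

NE set: (B,R), (D,P)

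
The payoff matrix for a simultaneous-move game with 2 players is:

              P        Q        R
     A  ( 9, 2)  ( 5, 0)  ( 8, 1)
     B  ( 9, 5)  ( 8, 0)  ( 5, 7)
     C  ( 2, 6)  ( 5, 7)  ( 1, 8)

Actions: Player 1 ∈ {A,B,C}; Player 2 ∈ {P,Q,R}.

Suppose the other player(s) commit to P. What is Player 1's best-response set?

BR_1 = {A,B}

u_1(A vs P) = 9
u_1(B vs P) = 9
u_1(C vs P) = 2
max payoff 9 at {A,B}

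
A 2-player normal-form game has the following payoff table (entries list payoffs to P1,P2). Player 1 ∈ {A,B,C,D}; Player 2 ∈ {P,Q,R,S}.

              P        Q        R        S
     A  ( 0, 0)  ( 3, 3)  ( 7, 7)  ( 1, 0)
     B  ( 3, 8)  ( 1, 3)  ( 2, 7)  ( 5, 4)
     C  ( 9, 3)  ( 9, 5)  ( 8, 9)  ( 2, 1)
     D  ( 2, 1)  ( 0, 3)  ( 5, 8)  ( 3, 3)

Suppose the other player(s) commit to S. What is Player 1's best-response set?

argmax u_1 = {B}

u_1(A vs S) = 1
u_1(B vs S) = 5
u_1(C vs S) = 2
u_1(D vs S) = 3
max payoff 5 at {B}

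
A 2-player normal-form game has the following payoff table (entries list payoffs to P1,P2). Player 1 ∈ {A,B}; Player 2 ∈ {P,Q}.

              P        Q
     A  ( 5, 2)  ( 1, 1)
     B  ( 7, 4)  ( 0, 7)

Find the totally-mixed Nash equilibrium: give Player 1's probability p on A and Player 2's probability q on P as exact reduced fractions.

P1 indiff ⇒ q·5+(1-q)·1 = q·7+(1-q)·0 ⇒ q(-2) = (1-q)(-1) ⇒ q = 1/3
P2 indiff ⇒ p·2+(1-p)·4 = p·1+(1-p)·7 ⇒ p(1) = (1-p)(3) ⇒ p = 3/4

(p,q) = (3/4, 1/3)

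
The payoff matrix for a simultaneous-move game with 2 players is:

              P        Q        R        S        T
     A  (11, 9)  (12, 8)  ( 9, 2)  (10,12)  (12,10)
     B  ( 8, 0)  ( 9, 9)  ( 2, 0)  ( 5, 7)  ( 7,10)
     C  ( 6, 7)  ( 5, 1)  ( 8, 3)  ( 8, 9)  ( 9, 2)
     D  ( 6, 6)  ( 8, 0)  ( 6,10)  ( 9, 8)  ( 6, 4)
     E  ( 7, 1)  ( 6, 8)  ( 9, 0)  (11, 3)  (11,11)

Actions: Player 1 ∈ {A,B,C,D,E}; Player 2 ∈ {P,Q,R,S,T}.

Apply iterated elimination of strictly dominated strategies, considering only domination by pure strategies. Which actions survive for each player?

Survivors P1:{A,E} P2:{S,T}

P1 drop B (A beats it: P:11>8 Q:12>9 R:9>2 S:10>5 T:12>7)
P1 drop C (A beats it: P:11>6 Q:12>5 R:9>8 S:10>8 T:12>9)
P1 drop D (A beats it: P:11>6 Q:12>8 R:9>6 S:10>9 T:12>6)
P2 drop P (S beats it: A:12>9 E:3>1)
P2 drop Q (T beats it: A:10>8 E:11>8)
P2 drop R (S beats it: A:12>2 E:3>0)
P1→{A,E} P2→{S,T}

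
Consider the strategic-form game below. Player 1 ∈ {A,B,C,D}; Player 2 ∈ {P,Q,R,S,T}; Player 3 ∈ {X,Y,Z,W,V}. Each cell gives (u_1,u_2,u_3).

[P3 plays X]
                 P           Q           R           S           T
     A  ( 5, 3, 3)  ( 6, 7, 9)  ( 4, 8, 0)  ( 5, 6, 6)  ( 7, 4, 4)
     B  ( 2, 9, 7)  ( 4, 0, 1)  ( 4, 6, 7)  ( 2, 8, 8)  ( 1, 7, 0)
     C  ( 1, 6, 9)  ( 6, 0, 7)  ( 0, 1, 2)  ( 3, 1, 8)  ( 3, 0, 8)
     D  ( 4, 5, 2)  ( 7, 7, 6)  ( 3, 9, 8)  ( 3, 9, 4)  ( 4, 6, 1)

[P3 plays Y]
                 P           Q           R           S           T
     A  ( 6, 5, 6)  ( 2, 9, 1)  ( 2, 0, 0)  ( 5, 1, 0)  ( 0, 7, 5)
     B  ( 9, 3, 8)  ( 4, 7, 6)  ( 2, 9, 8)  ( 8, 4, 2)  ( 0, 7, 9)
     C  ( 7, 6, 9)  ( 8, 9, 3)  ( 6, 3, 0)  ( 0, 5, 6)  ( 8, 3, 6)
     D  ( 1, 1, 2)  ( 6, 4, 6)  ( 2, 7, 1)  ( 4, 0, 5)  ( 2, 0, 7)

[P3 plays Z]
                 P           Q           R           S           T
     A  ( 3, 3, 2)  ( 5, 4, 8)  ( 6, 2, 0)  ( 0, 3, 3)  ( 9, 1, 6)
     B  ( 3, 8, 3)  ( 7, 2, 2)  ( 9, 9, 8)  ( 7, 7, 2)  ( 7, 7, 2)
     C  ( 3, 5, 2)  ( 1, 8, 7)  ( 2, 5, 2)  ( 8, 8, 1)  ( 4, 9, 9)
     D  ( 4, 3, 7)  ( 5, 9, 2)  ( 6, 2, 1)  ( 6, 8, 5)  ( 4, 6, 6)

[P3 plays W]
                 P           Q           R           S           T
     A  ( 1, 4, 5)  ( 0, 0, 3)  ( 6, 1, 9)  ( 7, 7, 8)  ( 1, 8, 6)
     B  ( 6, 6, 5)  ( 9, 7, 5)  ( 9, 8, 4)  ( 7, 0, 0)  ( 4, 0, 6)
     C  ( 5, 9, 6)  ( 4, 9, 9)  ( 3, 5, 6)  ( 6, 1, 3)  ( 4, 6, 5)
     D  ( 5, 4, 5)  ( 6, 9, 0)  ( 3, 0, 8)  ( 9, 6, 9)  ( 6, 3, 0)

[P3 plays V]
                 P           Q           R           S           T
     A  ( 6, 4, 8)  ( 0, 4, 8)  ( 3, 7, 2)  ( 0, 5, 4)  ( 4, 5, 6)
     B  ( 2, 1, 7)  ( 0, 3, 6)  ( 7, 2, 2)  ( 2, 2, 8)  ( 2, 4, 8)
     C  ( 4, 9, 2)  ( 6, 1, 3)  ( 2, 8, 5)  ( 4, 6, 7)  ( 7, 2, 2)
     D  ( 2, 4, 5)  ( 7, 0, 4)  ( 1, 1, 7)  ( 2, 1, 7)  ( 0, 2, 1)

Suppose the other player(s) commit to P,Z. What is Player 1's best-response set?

BR_1 = {D}

u_1(A vs P,Z) = 3
u_1(B vs P,Z) = 3
u_1(C vs P,Z) = 3
u_1(D vs P,Z) = 4
max payoff 4 at {D}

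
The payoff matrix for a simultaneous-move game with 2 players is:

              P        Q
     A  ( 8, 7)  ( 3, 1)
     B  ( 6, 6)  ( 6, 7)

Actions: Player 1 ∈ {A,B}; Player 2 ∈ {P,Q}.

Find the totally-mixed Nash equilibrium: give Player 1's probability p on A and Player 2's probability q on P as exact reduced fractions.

P1 indiff ⇒ q·8+(1-q)·3 = q·6+(1-q)·6 ⇒ q(2) = (1-q)(3) ⇒ q = 3/5
P2 indiff ⇒ p·7+(1-p)·6 = p·1+(1-p)·7 ⇒ p(6) = (1-p)(1) ⇒ p = 1/7

p=1/7, q=3/5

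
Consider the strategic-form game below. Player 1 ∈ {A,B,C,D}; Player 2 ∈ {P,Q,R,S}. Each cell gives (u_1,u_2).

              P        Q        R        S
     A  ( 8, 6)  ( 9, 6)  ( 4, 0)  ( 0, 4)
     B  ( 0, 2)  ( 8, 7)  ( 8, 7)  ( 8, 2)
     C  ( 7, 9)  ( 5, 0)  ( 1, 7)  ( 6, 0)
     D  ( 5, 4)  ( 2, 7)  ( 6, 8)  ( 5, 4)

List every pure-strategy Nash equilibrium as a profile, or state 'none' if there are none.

(A,P): NE
(A,Q): NE
(A,R): not NE [P1→B gives 8>4; P2→Q gives 6>0]
(A,S): not NE [P1→B gives 8>0; P2→Q gives 6>4]
(B,P): not NE [P1→A gives 8>0; P2→R gives 7>2]
(B,Q): not NE [P1→A gives 9>8]
(B,R): NE
(B,S): not NE [P2→R gives 7>2]
(C,P): not NE [P1→A gives 8>7]
(C,Q): not NE [P1→A gives 9>5; P2→P gives 9>0]
(C,R): not NE [P1→B gives 8>1; P2→P gives 9>7]
(C,S): not NE [P1→B gives 8>6; P2→P gives 9>0]
(D,P): not NE [P1→A gives 8>5; P2→R gives 8>4]
(D,Q): not NE [P1→A gives 9>2; P2→R gives 8>7]
(D,R): not NE [P1→B gives 8>6]
(D,S): not NE [P1→B gives 8>5; P2→R gives 8>4]

Nash profiles: (A,P), (A,Q), (B,R)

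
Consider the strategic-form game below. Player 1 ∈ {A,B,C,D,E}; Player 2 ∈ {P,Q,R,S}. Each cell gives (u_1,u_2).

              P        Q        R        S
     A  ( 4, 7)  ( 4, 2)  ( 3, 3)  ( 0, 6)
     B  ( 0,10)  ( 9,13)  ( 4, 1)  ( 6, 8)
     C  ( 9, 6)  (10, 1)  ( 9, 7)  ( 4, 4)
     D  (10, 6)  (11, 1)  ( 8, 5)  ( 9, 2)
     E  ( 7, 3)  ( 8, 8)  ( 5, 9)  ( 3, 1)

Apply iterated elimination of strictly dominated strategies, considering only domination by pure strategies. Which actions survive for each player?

Survivors P1:{C,D} P2:{P,R}

P1 drop A (C beats it: P:9>4 Q:10>4 R:9>3 S:4>0)
P1 drop B (D beats it: P:10>0 Q:11>9 R:8>4 S:9>6)
P1 drop E (C beats it: P:9>7 Q:10>8 R:9>5 S:4>3)
P2 drop Q (P beats it: C:6>1 D:6>1)
P2 drop S (P beats it: C:6>4 D:6>2)
P1→{C,D} P2→{P,R}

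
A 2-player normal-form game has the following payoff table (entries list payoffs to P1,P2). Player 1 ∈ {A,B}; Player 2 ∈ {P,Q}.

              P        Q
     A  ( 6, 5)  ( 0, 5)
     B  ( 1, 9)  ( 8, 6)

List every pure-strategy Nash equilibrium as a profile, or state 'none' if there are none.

(A,P): NE
(A,Q): not NE [P1→B gives 8>0]
(B,P): not NE [P1→A gives 6>1]
(B,Q): not NE [P2→P gives 9>6]

NE set: (A,P)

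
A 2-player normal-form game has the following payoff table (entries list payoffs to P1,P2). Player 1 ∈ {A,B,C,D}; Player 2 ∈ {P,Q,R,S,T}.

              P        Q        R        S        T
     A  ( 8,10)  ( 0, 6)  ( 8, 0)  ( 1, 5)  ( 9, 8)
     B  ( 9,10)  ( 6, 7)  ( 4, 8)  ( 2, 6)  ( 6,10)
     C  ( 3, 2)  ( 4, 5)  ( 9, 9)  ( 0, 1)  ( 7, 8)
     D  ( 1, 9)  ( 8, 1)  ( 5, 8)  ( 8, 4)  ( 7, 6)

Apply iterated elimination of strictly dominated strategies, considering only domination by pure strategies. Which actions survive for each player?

Remaining: P1:{A,B,C} P2:{P,R,T}

P2 drop Q (T beats it: A:8>6 B:10>7 C:8>5 D:6>1)
P2 drop S (P beats it: A:10>5 B:10>6 C:2>1 D:9>4)
P1 drop D (A beats it: P:8>1 R:8>5 T:9>7)
P1→{A,B,C} P2→{P,R,T}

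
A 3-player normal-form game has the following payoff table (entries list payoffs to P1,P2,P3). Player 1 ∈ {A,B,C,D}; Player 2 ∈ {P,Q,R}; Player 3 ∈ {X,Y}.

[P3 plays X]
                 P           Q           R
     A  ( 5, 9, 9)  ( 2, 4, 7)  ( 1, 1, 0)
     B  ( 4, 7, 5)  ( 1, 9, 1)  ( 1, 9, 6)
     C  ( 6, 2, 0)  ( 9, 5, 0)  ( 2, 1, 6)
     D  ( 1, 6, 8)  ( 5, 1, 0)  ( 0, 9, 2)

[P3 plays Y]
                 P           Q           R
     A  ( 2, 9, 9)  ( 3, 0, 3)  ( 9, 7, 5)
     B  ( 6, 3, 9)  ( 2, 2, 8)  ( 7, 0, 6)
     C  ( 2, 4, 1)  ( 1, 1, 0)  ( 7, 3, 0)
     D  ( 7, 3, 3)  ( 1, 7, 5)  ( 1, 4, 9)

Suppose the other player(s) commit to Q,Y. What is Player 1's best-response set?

P1 best: {A}

u_1(A vs Q,Y) = 3
u_1(B vs Q,Y) = 2
u_1(C vs Q,Y) = 1
u_1(D vs Q,Y) = 1
max payoff 3 at {A}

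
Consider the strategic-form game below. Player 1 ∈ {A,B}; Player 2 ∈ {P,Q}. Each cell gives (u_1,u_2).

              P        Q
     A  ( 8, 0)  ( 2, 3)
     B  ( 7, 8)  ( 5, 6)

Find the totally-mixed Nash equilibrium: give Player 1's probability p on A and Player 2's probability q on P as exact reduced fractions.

p=2/5, q=3/4

P1 indiff ⇒ q·8+(1-q)·2 = q·7+(1-q)·5 ⇒ q(1) = (1-q)(3) ⇒ q = 3/4
P2 indiff ⇒ p·0+(1-p)·8 = p·3+(1-p)·6 ⇒ p(-3) = (1-p)(-2) ⇒ p = 2/5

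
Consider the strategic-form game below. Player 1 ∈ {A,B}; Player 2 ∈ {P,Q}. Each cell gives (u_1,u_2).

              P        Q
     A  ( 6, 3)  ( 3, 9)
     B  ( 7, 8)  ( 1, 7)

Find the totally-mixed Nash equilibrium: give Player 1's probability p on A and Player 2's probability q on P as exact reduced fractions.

P1 indiff ⇒ q·6+(1-q)·3 = q·7+(1-q)·1 ⇒ q(-1) = (1-q)(-2) ⇒ q = 2/3
P2 indiff ⇒ p·3+(1-p)·8 = p·9+(1-p)·7 ⇒ p(-6) = (1-p)(-1) ⇒ p = 1/7

p=1/7, q=2/3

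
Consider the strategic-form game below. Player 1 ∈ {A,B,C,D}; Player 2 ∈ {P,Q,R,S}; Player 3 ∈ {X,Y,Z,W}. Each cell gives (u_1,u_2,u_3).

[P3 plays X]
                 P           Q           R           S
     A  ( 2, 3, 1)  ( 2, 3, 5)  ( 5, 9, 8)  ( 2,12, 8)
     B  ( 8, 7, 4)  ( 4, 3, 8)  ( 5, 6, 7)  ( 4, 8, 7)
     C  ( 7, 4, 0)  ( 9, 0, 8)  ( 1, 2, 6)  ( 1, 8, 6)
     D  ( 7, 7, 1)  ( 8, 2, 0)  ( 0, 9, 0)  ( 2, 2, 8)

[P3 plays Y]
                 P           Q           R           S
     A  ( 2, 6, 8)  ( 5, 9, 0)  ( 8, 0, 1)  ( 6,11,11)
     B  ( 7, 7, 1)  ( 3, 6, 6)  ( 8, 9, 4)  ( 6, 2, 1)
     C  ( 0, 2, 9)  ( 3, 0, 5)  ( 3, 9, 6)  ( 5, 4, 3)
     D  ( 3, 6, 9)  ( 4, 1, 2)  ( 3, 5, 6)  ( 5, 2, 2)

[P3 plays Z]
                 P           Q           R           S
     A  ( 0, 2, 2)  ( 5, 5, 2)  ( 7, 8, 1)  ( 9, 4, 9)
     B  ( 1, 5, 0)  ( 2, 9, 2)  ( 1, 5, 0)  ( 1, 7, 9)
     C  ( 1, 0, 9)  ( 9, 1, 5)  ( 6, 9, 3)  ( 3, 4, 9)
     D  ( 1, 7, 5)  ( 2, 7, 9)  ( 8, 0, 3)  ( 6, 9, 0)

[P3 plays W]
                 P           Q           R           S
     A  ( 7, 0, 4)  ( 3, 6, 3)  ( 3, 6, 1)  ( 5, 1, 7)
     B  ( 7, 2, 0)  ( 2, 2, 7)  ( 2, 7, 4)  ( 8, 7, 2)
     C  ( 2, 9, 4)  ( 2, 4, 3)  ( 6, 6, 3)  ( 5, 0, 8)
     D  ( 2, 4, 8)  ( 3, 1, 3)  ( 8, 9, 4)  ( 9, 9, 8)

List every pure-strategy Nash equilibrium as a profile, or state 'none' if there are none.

(A,P,X): not NE [P1→B gives 8>2; P2→S gives 12>3; P3→Y gives 8>1]
(A,P,Y): not NE [P1→B gives 7>2; P2→S gives 11>6]
(A,P,Z): not NE [P1→D gives 1>0; P2→R gives 8>2; P3→Y gives 8>2]
(A,P,W): not NE [P2→R gives 6>0; P3→Y gives 8>4]
(A,Q,X): not NE [P1→C gives 9>2; P2→S gives 12>3]
(A,Q,Y): not NE [P2→S gives 11>9; P3→X gives 5>0]
(A,Q,Z): not NE [P1→C gives 9>5; P2→R gives 8>5; P3→X gives 5>2]
(A,Q,W): not NE [P3→X gives 5>3]
(A,R,X): not NE [P2→S gives 12>9]
(A,R,Y): not NE [P2→S gives 11>0; P3→X gives 8>1]
(A,R,Z): not NE [P1→D gives 8>7; P3→X gives 8>1]
(A,R,W): not NE [P1→D gives 8>3; P3→X gives 8>1]
(A,S,X): not NE [P1→B gives 4>2; P3→Y gives 11>8]
(A,S,Y): NE
(A,S,Z): not NE [P2→R gives 8>4; P3→Y gives 11>9]
(A,S,W): not NE [P1→D gives 9>5; P2→R gives 6>1; P3→Y gives 11>7]
(B,P,X): not NE [P2→S gives 8>7]
(B,P,Y): not NE [P2→R gives 9>7; P3→X gives 4>1]
(B,P,Z): not NE [P2→Q gives 9>5; P3→X gives 4>0]
(B,P,W): not NE [P2→S gives 7>2; P3→X gives 4>0]
(B,Q,X): not NE [P1→C gives 9>4; P2→S gives 8>3]
(B,Q,Y): not NE [P1→A gives 5>3; P2→R gives 9>6; P3→X gives 8>6]
(B,Q,Z): not NE [P1→C gives 9>2; P3→X gives 8>2]
(B,Q,W): not NE [P1→D gives 3>2; P2→S gives 7>2; P3→X gives 8>7]
(B,R,X): not NE [P2→S gives 8>6]
(B,R,Y): not NE [P3→X gives 7>4]
(B,R,Z): not NE [P1→D gives 8>1; P2→Q gives 9>5; P3→X gives 7>0]
(B,R,W): not NE [P1→D gives 8>2; P3→X gives 7>4]
(B,S,X): not NE [P3→Z gives 9>7]
(B,S,Y): not NE [P2→R gives 9>2; P3→Z gives 9>1]
(B,S,Z): not NE [P1→A gives 9>1; P2→Q gives 9>7]
(B,S,W): not NE [P1→D gives 9>8; P3→Z gives 9>2]
(C,P,X): not NE [P1→B gives 8>7; P2→S gives 8>4; P3→Z gives 9>0]
(C,P,Y): not NE [P1→B gives 7>0; P2→R gives 9>2]
(C,P,Z): not NE [P2→R gives 9>0]
(C,P,W): not NE [P1→B gives 7>2; P3→Z gives 9>4]
(C,Q,X): not NE [P2→S gives 8>0]
(C,Q,Y): not NE [P1→A gives 5>3; P2→R gives 9>0; P3→X gives 8>5]
(C,Q,Z): not NE [P2→R gives 9>1; P3→X gives 8>5]
(C,Q,W): not NE [P1→D gives 3>2; P2→P gives 9>4; P3→X gives 8>3]
(C,R,X): not NE [P1→B gives 5>1; P2→S gives 8>2]
(C,R,Y): not NE [P1→B gives 8>3]
(C,R,Z): not NE [P1→D gives 8>6; P3→Y gives 6>3]
(C,R,W): not NE [P1→D gives 8>6; P2→P gives 9>6; P3→Y gives 6>3]
(C,S,X): not NE [P1→B gives 4>1; P3→Z gives 9>6]
(C,S,Y): not NE [P1→B gives 6>5; P2→R gives 9>4; P3→Z gives 9>3]
(C,S,Z): not NE [P1→A gives 9>3; P2→R gives 9>4]
(C,S,W): not NE [P1→D gives 9>5; P2→P gives 9>0; P3→Z gives 9>8]
(D,P,X): not NE [P1→B gives 8>7; P2→R gives 9>7; P3→Y gives 9>1]
(D,P,Y): not NE [P1→B gives 7>3]
(D,P,Z): not NE [P2→S gives 9>7; P3→Y gives 9>5]
(D,P,W): not NE [P1→B gives 7>2; P2→S gives 9>4; P3→Y gives 9>8]
(D,Q,X): not NE [P1→C gives 9>8; P2→R gives 9>2; P3→Z gives 9>0]
(D,Q,Y): not NE [P1→A gives 5>4; P2→P gives 6>1; P3→Z gives 9>2]
(D,Q,Z): not NE [P1→C gives 9>2; P2→S gives 9>7]
(D,Q,W): not NE [P2→S gives 9>1; P3→Z gives 9>3]
(D,R,X): not NE [P1→B gives 5>0; P3→Y gives 6>0]
(D,R,Y): not NE [P1→B gives 8>3; P2→P gives 6>5]
(D,R,Z): not NE [P2→S gives 9>0; P3→Y gives 6>3]
(D,R,W): not NE [P3→Y gives 6>4]
(D,S,X): not NE [P1→B gives 4>2; P2→R gives 9>2]
(D,S,Y): not NE [P1→B gives 6>5; P2→P gives 6>2; P3→W gives 8>2]
(D,S,Z): not NE [P1→A gives 9>6; P3→W gives 8>0]
(D,S,W): NE

NE set: (A,S,Y), (D,S,W)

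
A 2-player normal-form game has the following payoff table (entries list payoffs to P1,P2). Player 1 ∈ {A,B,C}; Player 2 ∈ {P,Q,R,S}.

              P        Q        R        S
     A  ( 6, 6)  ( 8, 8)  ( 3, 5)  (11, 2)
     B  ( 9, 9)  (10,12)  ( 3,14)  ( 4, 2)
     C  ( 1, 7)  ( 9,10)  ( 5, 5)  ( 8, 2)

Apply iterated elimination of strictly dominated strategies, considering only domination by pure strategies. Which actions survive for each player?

Remaining: P1:{B,C} P2:{Q,R}

P2 drop P (Q beats it: A:8>6 B:12>9 C:10>7)
P2 drop S (Q beats it: A:8>2 B:12>2 C:10>2)
P1 drop A (C beats it: Q:9>8 R:5>3)
P1→{B,C} P2→{Q,R}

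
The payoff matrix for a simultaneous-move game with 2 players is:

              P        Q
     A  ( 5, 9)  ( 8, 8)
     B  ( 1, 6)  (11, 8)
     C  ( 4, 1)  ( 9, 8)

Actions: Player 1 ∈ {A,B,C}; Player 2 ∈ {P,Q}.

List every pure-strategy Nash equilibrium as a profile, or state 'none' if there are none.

Nash profiles: (A,P), (B,Q)

(A,P): NE
(A,Q): not NE [P1→B gives 11>8; P2→P gives 9>8]
(B,P): not NE [P1→A gives 5>1; P2→Q gives 8>6]
(B,Q): NE
(C,P): not NE [P1→A gives 5>4; P2→Q gives 8>1]
(C,Q): not NE [P1→B gives 11>9]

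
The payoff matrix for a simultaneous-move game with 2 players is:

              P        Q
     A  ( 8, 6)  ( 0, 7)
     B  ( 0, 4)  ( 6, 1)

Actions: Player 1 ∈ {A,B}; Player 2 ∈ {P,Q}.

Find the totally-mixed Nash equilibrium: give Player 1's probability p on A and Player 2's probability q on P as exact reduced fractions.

P1 indiff ⇒ q·8+(1-q)·0 = q·0+(1-q)·6 ⇒ q(8) = (1-q)(6) ⇒ q = 3/7
P2 indiff ⇒ p·6+(1-p)·4 = p·7+(1-p)·1 ⇒ p(-1) = (1-p)(-3) ⇒ p = 3/4

P1 mixes 3/4 on A; P2 mixes 3/7 on P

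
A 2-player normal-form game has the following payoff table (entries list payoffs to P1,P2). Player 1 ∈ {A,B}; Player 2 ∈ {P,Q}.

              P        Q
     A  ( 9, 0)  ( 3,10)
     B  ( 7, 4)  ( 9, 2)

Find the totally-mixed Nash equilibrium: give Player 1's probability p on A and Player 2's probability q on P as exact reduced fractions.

P1 indiff ⇒ q·9+(1-q)·3 = q·7+(1-q)·9 ⇒ q(2) = (1-q)(6) ⇒ q = 3/4
P2 indiff ⇒ p·0+(1-p)·4 = p·10+(1-p)·2 ⇒ p(-10) = (1-p)(-2) ⇒ p = 1/6

p=1/6, q=3/4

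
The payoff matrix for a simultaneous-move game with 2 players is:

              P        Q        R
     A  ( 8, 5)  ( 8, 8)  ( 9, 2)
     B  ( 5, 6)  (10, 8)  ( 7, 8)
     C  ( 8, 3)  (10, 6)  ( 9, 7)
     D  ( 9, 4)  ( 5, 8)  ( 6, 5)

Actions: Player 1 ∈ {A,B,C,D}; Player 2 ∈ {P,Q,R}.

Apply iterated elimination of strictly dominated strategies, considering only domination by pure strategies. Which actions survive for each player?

P2 drop P (Q beats it: A:8>5 B:8>6 C:6>3 D:8>4)
P1 drop D (A beats it: Q:8>5 R:9>6)
P1→{A,B,C} P2→{Q,R}

Remaining: P1:{A,B,C} P2:{Q,R}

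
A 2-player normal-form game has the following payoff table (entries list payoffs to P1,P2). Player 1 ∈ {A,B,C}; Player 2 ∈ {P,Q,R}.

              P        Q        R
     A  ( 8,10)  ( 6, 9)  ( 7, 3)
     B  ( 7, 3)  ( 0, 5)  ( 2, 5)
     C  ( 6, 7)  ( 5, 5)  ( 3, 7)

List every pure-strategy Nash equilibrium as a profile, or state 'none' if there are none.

NE set: (A,P)

(A,P): NE
(A,Q): not NE [P2→P gives 10>9]
(A,R): not NE [P2→P gives 10>3]
(B,P): not NE [P1→A gives 8>7; P2→R gives 5>3]
(B,Q): not NE [P1→A gives 6>0]
(B,R): not NE [P1→A gives 7>2]
(C,P): not NE [P1→A gives 8>6]
(C,Q): not NE [P1→A gives 6>5; P2→R gives 7>5]
(C,R): not NE [P1→A gives 7>3]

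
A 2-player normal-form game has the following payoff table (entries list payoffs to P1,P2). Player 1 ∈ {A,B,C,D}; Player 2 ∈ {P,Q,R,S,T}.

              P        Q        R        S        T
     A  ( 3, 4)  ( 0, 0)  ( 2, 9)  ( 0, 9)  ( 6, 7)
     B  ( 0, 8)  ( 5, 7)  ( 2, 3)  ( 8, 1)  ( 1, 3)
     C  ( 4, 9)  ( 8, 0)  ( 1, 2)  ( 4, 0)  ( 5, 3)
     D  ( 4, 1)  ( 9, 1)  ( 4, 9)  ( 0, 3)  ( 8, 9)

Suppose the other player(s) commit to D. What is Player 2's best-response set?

u_2(P vs D) = 1
u_2(Q vs D) = 1
u_2(R vs D) = 9
u_2(S vs D) = 3
u_2(T vs D) = 9
max payoff 9 at {R,T}

P2 best: {R,T}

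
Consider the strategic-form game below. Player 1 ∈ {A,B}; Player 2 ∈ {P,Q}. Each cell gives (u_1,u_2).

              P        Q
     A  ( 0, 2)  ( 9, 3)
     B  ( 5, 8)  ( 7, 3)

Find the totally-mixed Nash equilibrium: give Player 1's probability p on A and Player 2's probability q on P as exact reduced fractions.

P1 mixes 5/6 on A; P2 mixes 2/7 on P

P1 indiff ⇒ q·0+(1-q)·9 = q·5+(1-q)·7 ⇒ q(-5) = (1-q)(-2) ⇒ q = 2/7
P2 indiff ⇒ p·2+(1-p)·8 = p·3+(1-p)·3 ⇒ p(-1) = (1-p)(-5) ⇒ p = 5/6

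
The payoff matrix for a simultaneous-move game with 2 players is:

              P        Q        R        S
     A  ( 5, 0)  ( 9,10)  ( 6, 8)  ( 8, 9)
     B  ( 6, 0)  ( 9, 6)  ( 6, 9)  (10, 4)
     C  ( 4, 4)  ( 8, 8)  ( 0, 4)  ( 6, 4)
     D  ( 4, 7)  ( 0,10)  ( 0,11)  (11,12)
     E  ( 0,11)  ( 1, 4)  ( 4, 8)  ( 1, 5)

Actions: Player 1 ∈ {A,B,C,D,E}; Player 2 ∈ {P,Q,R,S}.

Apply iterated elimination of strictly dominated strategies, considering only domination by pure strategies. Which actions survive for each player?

P1 drop C (A beats it: P:5>4 Q:9>8 R:6>0 S:8>6)
P1 drop E (A beats it: P:5>0 Q:9>1 R:6>4 S:8>1)
P2 drop P (Q beats it: A:10>0 B:6>0 D:10>7)
P1→{A,B,D} P2→{Q,R,S}

Remaining: P1:{A,B,D} P2:{Q,R,S}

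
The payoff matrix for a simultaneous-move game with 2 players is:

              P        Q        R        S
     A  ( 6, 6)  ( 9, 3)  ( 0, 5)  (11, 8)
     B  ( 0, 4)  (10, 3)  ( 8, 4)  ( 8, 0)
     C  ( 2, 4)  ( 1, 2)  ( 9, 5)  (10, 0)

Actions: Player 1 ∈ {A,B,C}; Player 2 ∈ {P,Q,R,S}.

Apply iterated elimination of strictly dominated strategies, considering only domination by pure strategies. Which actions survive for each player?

Remaining: P1:{A,C} P2:{P,R,S}

P2 drop Q (P beats it: A:6>3 B:4>3 C:4>2)
P1 drop B (C beats it: P:2>0 R:9>8 S:10>8)
P1→{A,C} P2→{P,R,S}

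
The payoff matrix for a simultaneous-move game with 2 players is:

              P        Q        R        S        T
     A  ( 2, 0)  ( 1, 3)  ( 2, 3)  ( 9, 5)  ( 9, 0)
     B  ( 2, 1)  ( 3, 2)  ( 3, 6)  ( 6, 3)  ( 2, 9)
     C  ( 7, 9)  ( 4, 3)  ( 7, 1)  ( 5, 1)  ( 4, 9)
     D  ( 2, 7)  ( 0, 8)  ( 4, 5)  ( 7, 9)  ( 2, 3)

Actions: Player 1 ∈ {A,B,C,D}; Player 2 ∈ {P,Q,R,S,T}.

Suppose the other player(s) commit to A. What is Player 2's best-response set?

P2 best: {S}

u_2(P vs A) = 0
u_2(Q vs A) = 3
u_2(R vs A) = 3
u_2(S vs A) = 5
u_2(T vs A) = 0
max payoff 5 at {S}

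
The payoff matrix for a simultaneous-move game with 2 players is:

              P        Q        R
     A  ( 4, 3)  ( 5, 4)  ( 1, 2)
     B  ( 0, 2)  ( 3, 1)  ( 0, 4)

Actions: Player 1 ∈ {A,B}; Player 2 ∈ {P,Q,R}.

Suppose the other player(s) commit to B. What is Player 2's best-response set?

argmax u_2 = {R}

u_2(P vs B) = 2
u_2(Q vs B) = 1
u_2(R vs B) = 4
max payoff 4 at {R}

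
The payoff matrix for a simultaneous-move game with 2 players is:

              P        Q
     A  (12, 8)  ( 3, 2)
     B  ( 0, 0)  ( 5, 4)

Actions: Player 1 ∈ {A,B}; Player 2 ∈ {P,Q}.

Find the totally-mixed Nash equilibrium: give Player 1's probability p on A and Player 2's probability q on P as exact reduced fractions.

P1 indiff ⇒ q·12+(1-q)·3 = q·0+(1-q)·5 ⇒ q(12) = (1-q)(2) ⇒ q = 1/7
P2 indiff ⇒ p·8+(1-p)·0 = p·2+(1-p)·4 ⇒ p(6) = (1-p)(4) ⇒ p = 2/5

(p,q) = (2/5, 1/7)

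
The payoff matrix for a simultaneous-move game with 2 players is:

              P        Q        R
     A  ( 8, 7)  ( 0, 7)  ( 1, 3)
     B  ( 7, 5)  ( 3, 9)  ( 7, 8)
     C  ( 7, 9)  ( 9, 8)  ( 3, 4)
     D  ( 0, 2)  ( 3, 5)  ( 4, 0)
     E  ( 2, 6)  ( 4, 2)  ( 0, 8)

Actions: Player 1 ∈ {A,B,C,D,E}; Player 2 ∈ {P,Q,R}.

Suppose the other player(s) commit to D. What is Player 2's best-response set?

u_2(P vs D) = 2
u_2(Q vs D) = 5
u_2(R vs D) = 0
max payoff 5 at {Q}

argmax u_2 = {Q}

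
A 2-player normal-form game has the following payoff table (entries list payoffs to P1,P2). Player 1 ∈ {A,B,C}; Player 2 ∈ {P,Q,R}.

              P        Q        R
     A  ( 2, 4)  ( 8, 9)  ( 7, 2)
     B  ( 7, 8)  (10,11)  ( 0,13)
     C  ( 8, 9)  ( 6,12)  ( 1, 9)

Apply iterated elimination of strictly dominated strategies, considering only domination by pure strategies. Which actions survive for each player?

IESDS → P1:{A,B} P2:{Q,R}

P2 drop P (Q beats it: A:9>4 B:11>8 C:12>9)
P1 drop C (A beats it: Q:8>6 R:7>1)
P1→{A,B} P2→{Q,R}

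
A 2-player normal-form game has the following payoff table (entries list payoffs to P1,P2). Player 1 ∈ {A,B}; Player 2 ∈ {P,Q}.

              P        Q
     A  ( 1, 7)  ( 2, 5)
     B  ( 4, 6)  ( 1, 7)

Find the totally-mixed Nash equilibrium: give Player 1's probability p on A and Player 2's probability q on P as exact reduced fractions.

P1 indiff ⇒ q·1+(1-q)·2 = q·4+(1-q)·1 ⇒ q(-3) = (1-q)(-1) ⇒ q = 1/4
P2 indiff ⇒ p·7+(1-p)·6 = p·5+(1-p)·7 ⇒ p(2) = (1-p)(1) ⇒ p = 1/3

p=1/3, q=1/4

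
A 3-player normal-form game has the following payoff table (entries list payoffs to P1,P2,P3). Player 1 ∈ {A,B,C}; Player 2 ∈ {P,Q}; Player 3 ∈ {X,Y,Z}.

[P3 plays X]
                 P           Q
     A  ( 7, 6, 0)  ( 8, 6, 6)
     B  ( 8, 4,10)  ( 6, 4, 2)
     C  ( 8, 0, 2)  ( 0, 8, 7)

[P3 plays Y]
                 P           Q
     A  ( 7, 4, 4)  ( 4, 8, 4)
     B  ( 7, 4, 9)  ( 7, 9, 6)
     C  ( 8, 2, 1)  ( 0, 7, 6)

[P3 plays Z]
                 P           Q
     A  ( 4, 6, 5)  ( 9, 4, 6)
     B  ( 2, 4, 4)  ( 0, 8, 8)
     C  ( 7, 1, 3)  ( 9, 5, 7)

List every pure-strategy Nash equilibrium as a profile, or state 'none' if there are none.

PSNE = {(A,Q,X), (B,P,X), (C,Q,Z)}

(A,P,X): not NE [P1→C gives 8>7; P3→Z gives 5>0]
(A,P,Y): not NE [P1→C gives 8>7; P2→Q gives 8>4; P3→Z gives 5>4]
(A,P,Z): not NE [P1→C gives 7>4]
(A,Q,X): NE
(A,Q,Y): not NE [P1→B gives 7>4; P3→Z gives 6>4]
(A,Q,Z): not NE [P2→P gives 6>4]
(B,P,X): NE
(B,P,Y): not NE [P1→C gives 8>7; P2→Q gives 9>4; P3→X gives 10>9]
(B,P,Z): not NE [P1→C gives 7>2; P2→Q gives 8>4; P3→X gives 10>4]
(B,Q,X): not NE [P1→A gives 8>6; P3→Z gives 8>2]
(B,Q,Y): not NE [P3→Z gives 8>6]
(B,Q,Z): not NE [P1→C gives 9>0]
(C,P,X): not NE [P2→Q gives 8>0; P3→Z gives 3>2]
(C,P,Y): not NE [P2→Q gives 7>2; P3→Z gives 3>1]
(C,P,Z): not NE [P2→Q gives 5>1]
(C,Q,X): not NE [P1→A gives 8>0]
(C,Q,Y): not NE [P1→B gives 7>0; P3→Z gives 7>6]
(C,Q,Z): NE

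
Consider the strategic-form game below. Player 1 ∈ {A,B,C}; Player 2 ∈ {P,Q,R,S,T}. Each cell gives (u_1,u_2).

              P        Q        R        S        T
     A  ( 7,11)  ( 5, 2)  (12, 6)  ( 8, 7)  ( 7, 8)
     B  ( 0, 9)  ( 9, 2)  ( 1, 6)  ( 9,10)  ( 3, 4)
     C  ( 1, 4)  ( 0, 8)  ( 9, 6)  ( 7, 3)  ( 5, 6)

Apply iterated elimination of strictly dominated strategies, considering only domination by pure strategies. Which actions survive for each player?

P1 drop C (A beats it: P:7>1 Q:5>0 R:12>9 S:8>7 T:7>5)
P2 drop Q (P beats it: A:11>2 B:9>2)
P2 drop R (P beats it: A:11>6 B:9>6)
P2 drop T (P beats it: A:11>8 B:9>4)
P1→{A,B} P2→{P,S}

Survivors P1:{A,B} P2:{P,S}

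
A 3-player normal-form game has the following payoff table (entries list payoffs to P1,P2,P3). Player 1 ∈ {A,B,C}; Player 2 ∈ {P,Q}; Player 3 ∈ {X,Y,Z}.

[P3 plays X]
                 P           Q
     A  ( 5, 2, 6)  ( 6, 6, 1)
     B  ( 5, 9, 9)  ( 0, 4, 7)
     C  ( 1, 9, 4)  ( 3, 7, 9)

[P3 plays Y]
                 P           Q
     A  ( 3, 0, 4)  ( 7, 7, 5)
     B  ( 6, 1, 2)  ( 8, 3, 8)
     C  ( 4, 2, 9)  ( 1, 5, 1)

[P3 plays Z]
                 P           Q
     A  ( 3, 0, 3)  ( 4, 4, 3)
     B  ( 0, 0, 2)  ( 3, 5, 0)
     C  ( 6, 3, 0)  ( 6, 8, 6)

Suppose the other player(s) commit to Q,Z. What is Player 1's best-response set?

P1 best: {C}

u_1(A vs Q,Z) = 4
u_1(B vs Q,Z) = 3
u_1(C vs Q,Z) = 6
max payoff 6 at {C}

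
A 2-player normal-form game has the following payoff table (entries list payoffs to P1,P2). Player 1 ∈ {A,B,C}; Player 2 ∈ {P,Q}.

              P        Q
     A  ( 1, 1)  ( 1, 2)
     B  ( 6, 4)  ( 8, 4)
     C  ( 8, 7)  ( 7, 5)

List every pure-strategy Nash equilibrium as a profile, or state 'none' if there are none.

(A,P): not NE [P1→C gives 8>1; P2→Q gives 2>1]
(A,Q): not NE [P1→B gives 8>1]
(B,P): not NE [P1→C gives 8>6]
(B,Q): NE
(C,P): NE
(C,Q): not NE [P1→B gives 8>7; P2→P gives 7>5]

Nash profiles: (B,Q), (C,P)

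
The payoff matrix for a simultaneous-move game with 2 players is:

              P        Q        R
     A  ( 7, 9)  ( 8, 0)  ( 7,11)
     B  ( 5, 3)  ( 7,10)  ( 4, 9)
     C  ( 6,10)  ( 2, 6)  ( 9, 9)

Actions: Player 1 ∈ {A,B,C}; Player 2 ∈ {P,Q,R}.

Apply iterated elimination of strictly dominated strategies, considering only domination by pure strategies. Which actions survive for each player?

P1 drop B (A beats it: P:7>5 Q:8>7 R:7>4)
P2 drop Q (P beats it: A:9>0 C:10>6)
P1→{A,C} P2→{P,R}

Remaining: P1:{A,C} P2:{P,R}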